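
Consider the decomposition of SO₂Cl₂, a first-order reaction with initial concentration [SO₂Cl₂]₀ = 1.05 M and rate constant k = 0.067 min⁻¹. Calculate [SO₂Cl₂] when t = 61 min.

0.01763 M

Step 1: For a first-order reaction: [SO₂Cl₂] = [SO₂Cl₂]₀ × e^(-kt)
Step 2: [SO₂Cl₂] = 1.05 × e^(-0.067 × 61)
Step 3: [SO₂Cl₂] = 1.05 × e^(-4.087)
Step 4: [SO₂Cl₂] = 1.05 × 0.0167895 = 0.01763 M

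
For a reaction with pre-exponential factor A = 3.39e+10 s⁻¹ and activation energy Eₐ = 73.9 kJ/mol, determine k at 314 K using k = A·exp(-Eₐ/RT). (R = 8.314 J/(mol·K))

1.72e-02 s⁻¹

Step 1: Use the Arrhenius equation: k = A × exp(-Eₐ/RT)
Step 2: Convert Eₐ to J/mol: 73.9 kJ/mol = 73900 J/mol
Step 3: Calculate the exponent: -Eₐ/(RT) = -73900/(8.314 × 314) = -28.30771
Step 4: k = 3.39e+10 × exp(-28.30771)
Step 5: k = 3.39e+10 × 5.08297e-13 = 1.7231e-02 s⁻¹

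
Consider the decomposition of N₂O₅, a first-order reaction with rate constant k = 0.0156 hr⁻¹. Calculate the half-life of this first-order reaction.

44.43 hr

Step 1: For a first-order reaction, t₁/₂ = ln(2)/k
Step 2: t₁/₂ = ln(2)/0.0156
Step 3: t₁/₂ = 0.6931/0.0156 = 44.43 hr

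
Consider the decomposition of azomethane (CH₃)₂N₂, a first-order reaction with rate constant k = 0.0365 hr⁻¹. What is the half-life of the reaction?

18.99 hr

Step 1: For a first-order reaction, t₁/₂ = ln(2)/k
Step 2: t₁/₂ = ln(2)/0.0365
Step 3: t₁/₂ = 0.6931/0.0365 = 18.99 hr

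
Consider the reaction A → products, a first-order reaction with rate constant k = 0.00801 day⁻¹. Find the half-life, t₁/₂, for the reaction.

86.54 day

Step 1: For a first-order reaction, t₁/₂ = ln(2)/k
Step 2: t₁/₂ = ln(2)/0.00801
Step 3: t₁/₂ = 0.6931/0.00801 = 86.54 day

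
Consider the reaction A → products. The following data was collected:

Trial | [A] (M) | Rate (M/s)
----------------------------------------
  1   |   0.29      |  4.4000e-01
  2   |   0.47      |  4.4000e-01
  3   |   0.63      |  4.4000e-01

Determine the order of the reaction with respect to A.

zeroth order (0)

Step 1: Compare trials - when concentration changes, rate stays constant.
Step 2: rate₂/rate₁ = 4.4000e-01/4.4000e-01 = 1
Step 3: [A]₂/[A]₁ = 0.47/0.29 = 1.621
Step 4: Since rate ratio ≈ (conc ratio)^0, the reaction is zeroth order.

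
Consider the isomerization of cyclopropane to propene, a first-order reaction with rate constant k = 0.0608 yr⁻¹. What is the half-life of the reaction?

11.4 yr

Step 1: For a first-order reaction, t₁/₂ = ln(2)/k
Step 2: t₁/₂ = ln(2)/0.0608
Step 3: t₁/₂ = 0.6931/0.0608 = 11.4 yr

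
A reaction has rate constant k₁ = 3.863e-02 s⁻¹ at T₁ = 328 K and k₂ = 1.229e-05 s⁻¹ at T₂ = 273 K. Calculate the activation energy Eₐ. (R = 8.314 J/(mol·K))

109.0 kJ/mol

Step 1: Use the two-temperature Arrhenius form: ln(k₂/k₁) = -Eₐ/R × (1/T₂ - 1/T₁)
Step 2: ln(k₂/k₁) = ln(1.229e-05/3.863e-02) = ln(0.000318147) = -8.053
Step 3: 1/T₂ - 1/T₁ = 1/273 - 1/328 = 6.142232e-04 K⁻¹
Step 4: Eₐ = -R × ln(k₂/k₁) / (1/T₂ - 1/T₁) = -8.314 × -8.053 / 6.142232e-04
Step 5: Eₐ = 1.0900e+05 J/mol = 109.0 kJ/mol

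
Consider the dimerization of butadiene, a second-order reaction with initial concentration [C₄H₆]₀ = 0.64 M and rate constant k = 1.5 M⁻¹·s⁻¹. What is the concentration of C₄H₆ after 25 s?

0.0256 M

Step 1: For a second-order reaction: 1/[C₄H₆] = 1/[C₄H₆]₀ + kt
Step 2: 1/[C₄H₆] = 1/0.64 + 1.5 × 25
Step 3: 1/[C₄H₆] = 1.562 + 37.5 = 39.06
Step 4: [C₄H₆] = 1/39.06 = 0.0256 M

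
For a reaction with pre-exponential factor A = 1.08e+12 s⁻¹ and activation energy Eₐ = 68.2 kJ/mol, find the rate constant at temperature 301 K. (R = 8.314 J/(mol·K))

1.58e+00 s⁻¹

Step 1: Use the Arrhenius equation: k = A × exp(-Eₐ/RT)
Step 2: Convert Eₐ to J/mol: 68.2 kJ/mol = 68200 J/mol
Step 3: Calculate the exponent: -Eₐ/(RT) = -68200/(8.314 × 301) = -27.25259
Step 4: k = 1.08e+12 × exp(-27.25259)
Step 5: k = 1.08e+12 × 1.45999e-12 = 1.5768e+00 s⁻¹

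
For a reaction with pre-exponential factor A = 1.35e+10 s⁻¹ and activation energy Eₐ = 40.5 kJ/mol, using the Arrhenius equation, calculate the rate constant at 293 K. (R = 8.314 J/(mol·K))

8.13e+02 s⁻¹

Step 1: Use the Arrhenius equation: k = A × exp(-Eₐ/RT)
Step 2: Convert Eₐ to J/mol: 40.5 kJ/mol = 40500 J/mol
Step 3: Calculate the exponent: -Eₐ/(RT) = -40500/(8.314 × 293) = -16.62560
Step 4: k = 1.35e+10 × exp(-16.62560)
Step 5: k = 1.35e+10 × 6.01996e-08 = 8.1269e+02 s⁻¹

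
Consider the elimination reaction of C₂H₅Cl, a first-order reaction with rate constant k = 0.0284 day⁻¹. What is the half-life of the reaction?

24.41 day

Step 1: For a first-order reaction, t₁/₂ = ln(2)/k
Step 2: t₁/₂ = ln(2)/0.0284
Step 3: t₁/₂ = 0.6931/0.0284 = 24.41 day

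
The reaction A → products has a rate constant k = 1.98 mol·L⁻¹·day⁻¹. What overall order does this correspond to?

zeroth order (0)

Step 1: The units of k for an nth-order reaction are (concentration)^(1-n)·(time)⁻¹.
Step 2: Here k has units mol·L⁻¹·day⁻¹, so the concentration exponent is 1.
Step 3: 1 - n = 1 ⇒ n = 0. The reaction is zeroth order.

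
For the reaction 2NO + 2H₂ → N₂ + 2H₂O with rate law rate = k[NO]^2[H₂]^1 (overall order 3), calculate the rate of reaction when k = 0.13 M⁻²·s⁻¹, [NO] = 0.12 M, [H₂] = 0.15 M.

0.0002808 M/s

Step 1: The rate law is rate = k[NO]^2[H₂]^1, overall order = 2+1 = 3
Step 2: Substitute values: rate = 0.13 × (0.12)^2 × (0.15)^1
Step 3: rate = 0.13 × 0.0144 × 0.15 = 0.0002808 M/s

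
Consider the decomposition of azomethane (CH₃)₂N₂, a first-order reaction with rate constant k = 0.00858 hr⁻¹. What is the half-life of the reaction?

80.79 hr

Step 1: For a first-order reaction, t₁/₂ = ln(2)/k
Step 2: t₁/₂ = ln(2)/0.00858
Step 3: t₁/₂ = 0.6931/0.00858 = 80.79 hr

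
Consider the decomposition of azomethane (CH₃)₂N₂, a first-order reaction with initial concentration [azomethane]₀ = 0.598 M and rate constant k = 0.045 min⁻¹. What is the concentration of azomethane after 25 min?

0.1941 M

Step 1: For a first-order reaction: [azomethane] = [azomethane]₀ × e^(-kt)
Step 2: [azomethane] = 0.598 × e^(-0.045 × 25)
Step 3: [azomethane] = 0.598 × e^(-1.125)
Step 4: [azomethane] = 0.598 × 0.324652 = 0.1941 M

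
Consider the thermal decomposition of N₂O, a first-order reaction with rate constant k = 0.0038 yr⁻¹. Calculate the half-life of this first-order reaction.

182.4 yr

Step 1: For a first-order reaction, t₁/₂ = ln(2)/k
Step 2: t₁/₂ = ln(2)/0.0038
Step 3: t₁/₂ = 0.6931/0.0038 = 182.4 yr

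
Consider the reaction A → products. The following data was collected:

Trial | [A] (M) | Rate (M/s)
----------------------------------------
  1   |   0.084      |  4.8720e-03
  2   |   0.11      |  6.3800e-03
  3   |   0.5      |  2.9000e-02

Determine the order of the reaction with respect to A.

first order (1)

Step 1: Compare trials to find order n where rate₂/rate₁ = ([A]₂/[A]₁)^n
Step 2: rate₂/rate₁ = 6.3800e-03/4.8720e-03 = 1.31
Step 3: [A]₂/[A]₁ = 0.11/0.084 = 1.31
Step 4: n = ln(1.31)/ln(1.31) = 1.00 ≈ 1
Step 5: The reaction is first order in A.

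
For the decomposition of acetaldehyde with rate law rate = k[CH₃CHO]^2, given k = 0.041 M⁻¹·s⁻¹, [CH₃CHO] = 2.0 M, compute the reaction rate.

0.164 M/s

Step 1: Identify the rate law: rate = k[CH₃CHO]^2
Step 2: Substitute values: rate = 0.041 × (2.0)^2
Step 3: Calculate: rate = 0.041 × 4 = 0.164 M/s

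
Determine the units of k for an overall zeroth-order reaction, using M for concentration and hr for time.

M·hr⁻¹

Step 1: For overall order n, rate = k × (concentration)^n.
Step 2: Rate has units M·hr⁻¹; concentration term has units M^0.
Step 3: k = rate / (concentration)^n, so units of k = M^(1-0)·hr⁻¹ = M·hr⁻¹.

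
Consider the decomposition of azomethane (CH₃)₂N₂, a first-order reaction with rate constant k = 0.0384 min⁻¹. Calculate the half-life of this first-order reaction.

18.05 min

Step 1: For a first-order reaction, t₁/₂ = ln(2)/k
Step 2: t₁/₂ = ln(2)/0.0384
Step 3: t₁/₂ = 0.6931/0.0384 = 18.05 min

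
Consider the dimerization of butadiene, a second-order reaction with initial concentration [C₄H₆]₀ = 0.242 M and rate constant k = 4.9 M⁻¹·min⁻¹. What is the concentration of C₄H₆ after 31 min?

0.006409 M

Step 1: For a second-order reaction: 1/[C₄H₆] = 1/[C₄H₆]₀ + kt
Step 2: 1/[C₄H₆] = 1/0.242 + 4.9 × 31
Step 3: 1/[C₄H₆] = 4.132 + 151.9 = 156
Step 4: [C₄H₆] = 1/156 = 0.006409 M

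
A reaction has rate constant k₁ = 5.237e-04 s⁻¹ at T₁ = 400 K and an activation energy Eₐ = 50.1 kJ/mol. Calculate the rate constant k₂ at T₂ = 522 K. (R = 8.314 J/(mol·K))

1.771e-02 s⁻¹

Step 1: Use the two-temperature Arrhenius form: ln(k₂/k₁) = -Eₐ/R × (1/T₂ - 1/T₁)
Step 2: Convert Eₐ to J/mol: 50.1 kJ/mol = 50100 J/mol
Step 3: 1/T₂ - 1/T₁ = 1/522 - 1/400 = -5.842912e-04 K⁻¹
Step 4: ln(k₂/k₁) = -50100/8.314 × -5.842912e-04 = 3.52093
Step 5: k₂ = k₁ × exp(3.52093) = 5.237e-04 × 3.38159e+01 = 1.771e-02 s⁻¹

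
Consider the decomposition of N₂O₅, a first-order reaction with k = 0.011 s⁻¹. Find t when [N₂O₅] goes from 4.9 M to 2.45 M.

63.01 s

Step 1: For first-order: t = ln([N₂O₅]₀/[N₂O₅])/k
Step 2: t = ln(4.9/2.45)/0.011
Step 3: t = ln(2)/0.011
Step 4: t = 0.6931/0.011 = 63.01 s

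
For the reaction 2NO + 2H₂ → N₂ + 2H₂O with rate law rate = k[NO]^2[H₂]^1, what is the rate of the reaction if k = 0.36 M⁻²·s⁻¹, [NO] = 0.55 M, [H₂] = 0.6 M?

0.06534 M/s

Step 1: The rate law is rate = k[NO]^2[H₂]^1
Step 2: Substitute: rate = 0.36 × (0.55)^2 × (0.6)^1
Step 3: rate = 0.36 × 0.3025 × 0.6 = 0.06534 M/s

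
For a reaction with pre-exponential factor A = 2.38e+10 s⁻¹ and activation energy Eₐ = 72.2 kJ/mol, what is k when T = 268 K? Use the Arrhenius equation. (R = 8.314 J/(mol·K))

2.01e-04 s⁻¹

Step 1: Use the Arrhenius equation: k = A × exp(-Eₐ/RT)
Step 2: Convert Eₐ to J/mol: 72.2 kJ/mol = 72200 J/mol
Step 3: Calculate the exponent: -Eₐ/(RT) = -72200/(8.314 × 268) = -32.40353
Step 4: k = 2.38e+10 × exp(-32.40353)
Step 5: k = 2.38e+10 × 8.45913e-15 = 2.0133e-04 s⁻¹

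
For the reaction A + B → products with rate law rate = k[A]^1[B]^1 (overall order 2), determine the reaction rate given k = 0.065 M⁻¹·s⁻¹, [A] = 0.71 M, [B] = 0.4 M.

0.01846 M/s

Step 1: The rate law is rate = k[A]^1[B]^1, overall order = 1+1 = 2
Step 2: Substitute values: rate = 0.065 × (0.71)^1 × (0.4)^1
Step 3: rate = 0.065 × 0.71 × 0.4 = 0.01846 M/s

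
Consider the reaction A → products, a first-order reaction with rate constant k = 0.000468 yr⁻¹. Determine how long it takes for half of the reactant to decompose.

1481 yr

Step 1: For a first-order reaction, t₁/₂ = ln(2)/k
Step 2: t₁/₂ = ln(2)/0.000468
Step 3: t₁/₂ = 0.6931/0.000468 = 1481 yr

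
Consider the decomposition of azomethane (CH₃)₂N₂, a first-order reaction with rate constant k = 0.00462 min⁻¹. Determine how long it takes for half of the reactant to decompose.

150 min

Step 1: For a first-order reaction, t₁/₂ = ln(2)/k
Step 2: t₁/₂ = ln(2)/0.00462
Step 3: t₁/₂ = 0.6931/0.00462 = 150 min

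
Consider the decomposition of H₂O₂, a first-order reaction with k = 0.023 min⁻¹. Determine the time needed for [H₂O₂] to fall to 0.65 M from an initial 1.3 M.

30.14 min

Step 1: For first-order: t = ln([H₂O₂]₀/[H₂O₂])/k
Step 2: t = ln(1.3/0.65)/0.023
Step 3: t = ln(2)/0.023
Step 4: t = 0.6931/0.023 = 30.14 min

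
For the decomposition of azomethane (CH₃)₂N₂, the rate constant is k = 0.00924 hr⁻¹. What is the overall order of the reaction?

first order (1)

Step 1: The units of k for an nth-order reaction are (concentration)^(1-n)·(time)⁻¹.
Step 2: Here k has units hr⁻¹, so the concentration exponent is 0.
Step 3: 1 - n = 0 ⇒ n = 1. The reaction is first order.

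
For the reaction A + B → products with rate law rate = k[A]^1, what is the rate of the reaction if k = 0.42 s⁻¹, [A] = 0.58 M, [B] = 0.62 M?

0.2436 M/s

Step 1: The rate law is rate = k[A]^1
Step 2: Note that the rate does not depend on [B] (zero order in B).
Step 3: rate = 0.42 × (0.58)^1 = 0.2436 M/s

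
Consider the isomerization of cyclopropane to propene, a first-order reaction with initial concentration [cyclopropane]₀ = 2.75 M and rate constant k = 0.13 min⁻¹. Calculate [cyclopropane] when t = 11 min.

0.6581 M

Step 1: For a first-order reaction: [cyclopropane] = [cyclopropane]₀ × e^(-kt)
Step 2: [cyclopropane] = 2.75 × e^(-0.13 × 11)
Step 3: [cyclopropane] = 2.75 × e^(-1.43)
Step 4: [cyclopropane] = 2.75 × 0.239309 = 0.6581 M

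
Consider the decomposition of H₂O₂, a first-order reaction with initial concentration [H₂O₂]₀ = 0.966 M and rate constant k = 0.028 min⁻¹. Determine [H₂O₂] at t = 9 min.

0.7508 M

Step 1: For a first-order reaction: [H₂O₂] = [H₂O₂]₀ × e^(-kt)
Step 2: [H₂O₂] = 0.966 × e^(-0.028 × 9)
Step 3: [H₂O₂] = 0.966 × e^(-0.252)
Step 4: [H₂O₂] = 0.966 × 0.777245 = 0.7508 M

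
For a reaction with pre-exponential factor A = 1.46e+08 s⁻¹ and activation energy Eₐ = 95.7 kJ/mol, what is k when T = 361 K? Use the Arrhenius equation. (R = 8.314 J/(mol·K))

2.07e-06 s⁻¹

Step 1: Use the Arrhenius equation: k = A × exp(-Eₐ/RT)
Step 2: Convert Eₐ to J/mol: 95.7 kJ/mol = 95700 J/mol
Step 3: Calculate the exponent: -Eₐ/(RT) = -95700/(8.314 × 361) = -31.88561
Step 4: k = 1.46e+08 × exp(-31.88561)
Step 5: k = 1.46e+08 × 1.41989e-14 = 2.0730e-06 s⁻¹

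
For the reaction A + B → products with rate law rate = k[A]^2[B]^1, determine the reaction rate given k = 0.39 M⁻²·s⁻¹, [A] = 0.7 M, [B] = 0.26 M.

0.04969 M/s

Step 1: The rate law is rate = k[A]^2[B]^1
Step 2: Substitute: rate = 0.39 × (0.7)^2 × (0.26)^1
Step 3: rate = 0.39 × 0.49 × 0.26 = 0.049686 M/s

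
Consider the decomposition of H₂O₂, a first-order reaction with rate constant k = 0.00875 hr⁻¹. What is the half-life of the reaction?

79.22 hr

Step 1: For a first-order reaction, t₁/₂ = ln(2)/k
Step 2: t₁/₂ = ln(2)/0.00875
Step 3: t₁/₂ = 0.6931/0.00875 = 79.22 hr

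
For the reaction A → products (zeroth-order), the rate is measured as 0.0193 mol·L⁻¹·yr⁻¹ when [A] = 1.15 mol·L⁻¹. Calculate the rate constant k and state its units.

0.0193 mol·L⁻¹·yr⁻¹

Step 1: For a zeroth-order reaction, rate = k (independent of concentration).
Step 2: k = rate = 0.0193 mol·L⁻¹·yr⁻¹.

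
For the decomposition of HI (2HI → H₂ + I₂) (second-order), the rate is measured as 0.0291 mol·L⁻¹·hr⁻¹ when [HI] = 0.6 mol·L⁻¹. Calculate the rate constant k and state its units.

0.08083 (mol·L⁻¹)⁻¹·hr⁻¹

Step 1: rate = k[HI]^2, so k = rate / [HI]^2.
Step 2: k = 0.0291 / (0.6)^2 = 0.0291 / 0.36.
Step 3: k = 0.08083 (mol·L⁻¹)⁻¹·hr⁻¹.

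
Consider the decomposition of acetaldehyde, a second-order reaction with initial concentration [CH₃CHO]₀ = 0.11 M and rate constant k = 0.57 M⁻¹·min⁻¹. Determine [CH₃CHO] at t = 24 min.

0.04392 M

Step 1: For a second-order reaction: 1/[CH₃CHO] = 1/[CH₃CHO]₀ + kt
Step 2: 1/[CH₃CHO] = 1/0.11 + 0.57 × 24
Step 3: 1/[CH₃CHO] = 9.091 + 13.68 = 22.77
Step 4: [CH₃CHO] = 1/22.77 = 0.04392 M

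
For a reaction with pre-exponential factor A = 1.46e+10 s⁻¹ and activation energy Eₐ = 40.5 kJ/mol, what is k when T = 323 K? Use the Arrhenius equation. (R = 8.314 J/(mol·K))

4.12e+03 s⁻¹

Step 1: Use the Arrhenius equation: k = A × exp(-Eₐ/RT)
Step 2: Convert Eₐ to J/mol: 40.5 kJ/mol = 40500 J/mol
Step 3: Calculate the exponent: -Eₐ/(RT) = -40500/(8.314 × 323) = -15.08143
Step 4: k = 1.46e+10 × exp(-15.08143)
Step 5: k = 1.46e+10 × 2.81980e-07 = 4.1169e+03 s⁻¹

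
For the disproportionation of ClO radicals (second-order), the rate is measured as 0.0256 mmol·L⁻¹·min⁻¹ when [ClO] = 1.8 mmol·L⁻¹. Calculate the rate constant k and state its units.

0.007901 (mmol·L⁻¹)⁻¹·min⁻¹

Step 1: rate = k[ClO]^2, so k = rate / [ClO]^2.
Step 2: k = 0.0256 / (1.8)^2 = 0.0256 / 3.24.
Step 3: k = 0.007901 (mmol·L⁻¹)⁻¹·min⁻¹.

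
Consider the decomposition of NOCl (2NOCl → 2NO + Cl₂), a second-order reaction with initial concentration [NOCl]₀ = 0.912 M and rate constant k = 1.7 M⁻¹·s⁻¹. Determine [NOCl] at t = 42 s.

0.01379 M

Step 1: For a second-order reaction: 1/[NOCl] = 1/[NOCl]₀ + kt
Step 2: 1/[NOCl] = 1/0.912 + 1.7 × 42
Step 3: 1/[NOCl] = 1.096 + 71.4 = 72.5
Step 4: [NOCl] = 1/72.5 = 0.01379 M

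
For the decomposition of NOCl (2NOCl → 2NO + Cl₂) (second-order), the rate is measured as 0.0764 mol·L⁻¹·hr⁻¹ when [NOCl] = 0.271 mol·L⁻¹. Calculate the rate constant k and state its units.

1.04 (mol·L⁻¹)⁻¹·hr⁻¹

Step 1: rate = k[NOCl]^2, so k = rate / [NOCl]^2.
Step 2: k = 0.0764 / (0.271)^2 = 0.0764 / 0.07344.
Step 3: k = 1.04 (mol·L⁻¹)⁻¹·hr⁻¹.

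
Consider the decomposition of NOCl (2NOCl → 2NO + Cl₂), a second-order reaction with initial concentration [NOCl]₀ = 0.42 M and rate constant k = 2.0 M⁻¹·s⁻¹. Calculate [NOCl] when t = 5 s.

0.08077 M

Step 1: For a second-order reaction: 1/[NOCl] = 1/[NOCl]₀ + kt
Step 2: 1/[NOCl] = 1/0.42 + 2.0 × 5
Step 3: 1/[NOCl] = 2.381 + 10 = 12.38
Step 4: [NOCl] = 1/12.38 = 0.08077 M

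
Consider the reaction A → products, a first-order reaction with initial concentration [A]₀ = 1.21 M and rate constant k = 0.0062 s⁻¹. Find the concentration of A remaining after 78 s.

0.746 M

Step 1: For a first-order reaction: [A] = [A]₀ × e^(-kt)
Step 2: [A] = 1.21 × e^(-0.0062 × 78)
Step 3: [A] = 1.21 × e^(-0.4836)
Step 4: [A] = 1.21 × 0.61656 = 0.746 M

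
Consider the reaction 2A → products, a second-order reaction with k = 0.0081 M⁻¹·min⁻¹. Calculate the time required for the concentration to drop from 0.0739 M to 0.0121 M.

8532 min

Step 1: For second-order: t = (1/[A] - 1/[A]₀)/k
Step 2: t = (1/0.0121 - 1/0.0739)/0.0081
Step 3: t = (82.64 - 13.53)/0.0081
Step 4: t = 69.11/0.0081 = 8532 min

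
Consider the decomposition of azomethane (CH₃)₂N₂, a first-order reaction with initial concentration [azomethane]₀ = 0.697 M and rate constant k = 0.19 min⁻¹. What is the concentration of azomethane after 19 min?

0.01886 M

Step 1: For a first-order reaction: [azomethane] = [azomethane]₀ × e^(-kt)
Step 2: [azomethane] = 0.697 × e^(-0.19 × 19)
Step 3: [azomethane] = 0.697 × e^(-3.61)
Step 4: [azomethane] = 0.697 × 0.0270518 = 0.01886 M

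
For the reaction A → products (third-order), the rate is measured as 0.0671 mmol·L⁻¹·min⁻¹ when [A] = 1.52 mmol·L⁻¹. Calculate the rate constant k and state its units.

0.01911 (mmol·L⁻¹)⁻²·min⁻¹

Step 1: rate = k[A]^3, so k = rate / [A]^3.
Step 2: k = 0.0671 / (1.52)^3 = 0.0671 / 3.512.
Step 3: k = 0.01911 (mmol·L⁻¹)⁻²·min⁻¹.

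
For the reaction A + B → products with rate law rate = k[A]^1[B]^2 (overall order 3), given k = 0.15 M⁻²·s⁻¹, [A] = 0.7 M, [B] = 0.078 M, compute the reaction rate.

0.0006388 M/s

Step 1: The rate law is rate = k[A]^1[B]^2, overall order = 1+2 = 3
Step 2: Substitute values: rate = 0.15 × (0.7)^1 × (0.078)^2
Step 3: rate = 0.15 × 0.7 × 0.006084 = 0.00063882 M/s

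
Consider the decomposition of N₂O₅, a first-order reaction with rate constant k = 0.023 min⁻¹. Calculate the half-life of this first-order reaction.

30.14 min

Step 1: For a first-order reaction, t₁/₂ = ln(2)/k
Step 2: t₁/₂ = ln(2)/0.023
Step 3: t₁/₂ = 0.6931/0.023 = 30.14 min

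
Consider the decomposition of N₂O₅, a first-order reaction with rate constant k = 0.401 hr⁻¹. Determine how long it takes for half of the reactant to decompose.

1.729 hr

Step 1: For a first-order reaction, t₁/₂ = ln(2)/k
Step 2: t₁/₂ = ln(2)/0.401
Step 3: t₁/₂ = 0.6931/0.401 = 1.729 hr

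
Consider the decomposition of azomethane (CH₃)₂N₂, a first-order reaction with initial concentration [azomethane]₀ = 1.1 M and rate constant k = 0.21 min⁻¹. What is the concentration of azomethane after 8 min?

0.205 M

Step 1: For a first-order reaction: [azomethane] = [azomethane]₀ × e^(-kt)
Step 2: [azomethane] = 1.1 × e^(-0.21 × 8)
Step 3: [azomethane] = 1.1 × e^(-1.68)
Step 4: [azomethane] = 1.1 × 0.186374 = 0.205 M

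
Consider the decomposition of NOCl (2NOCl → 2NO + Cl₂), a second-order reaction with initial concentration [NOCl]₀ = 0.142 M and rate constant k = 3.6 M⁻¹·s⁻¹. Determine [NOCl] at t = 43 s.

0.006179 M

Step 1: For a second-order reaction: 1/[NOCl] = 1/[NOCl]₀ + kt
Step 2: 1/[NOCl] = 1/0.142 + 3.6 × 43
Step 3: 1/[NOCl] = 7.042 + 154.8 = 161.8
Step 4: [NOCl] = 1/161.8 = 0.006179 M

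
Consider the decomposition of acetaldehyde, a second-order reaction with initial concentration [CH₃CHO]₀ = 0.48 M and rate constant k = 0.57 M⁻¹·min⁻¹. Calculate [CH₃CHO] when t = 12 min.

0.1121 M

Step 1: For a second-order reaction: 1/[CH₃CHO] = 1/[CH₃CHO]₀ + kt
Step 2: 1/[CH₃CHO] = 1/0.48 + 0.57 × 12
Step 3: 1/[CH₃CHO] = 2.083 + 6.84 = 8.923
Step 4: [CH₃CHO] = 1/8.923 = 0.1121 M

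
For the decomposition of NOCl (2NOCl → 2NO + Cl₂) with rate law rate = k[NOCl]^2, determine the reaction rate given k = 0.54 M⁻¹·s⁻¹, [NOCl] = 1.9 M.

1.949 M/s

Step 1: Identify the rate law: rate = k[NOCl]^2
Step 2: Substitute values: rate = 0.54 × (1.9)^2
Step 3: Calculate: rate = 0.54 × 3.61 = 1.9494 M/s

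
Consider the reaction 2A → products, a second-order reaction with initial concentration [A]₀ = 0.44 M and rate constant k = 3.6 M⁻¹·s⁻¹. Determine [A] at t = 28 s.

0.009702 M

Step 1: For a second-order reaction: 1/[A] = 1/[A]₀ + kt
Step 2: 1/[A] = 1/0.44 + 3.6 × 28
Step 3: 1/[A] = 2.273 + 100.8 = 103.1
Step 4: [A] = 1/103.1 = 0.009702 M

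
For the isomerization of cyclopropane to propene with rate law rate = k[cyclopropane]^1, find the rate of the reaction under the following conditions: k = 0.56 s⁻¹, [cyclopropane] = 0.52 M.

0.2912 M/s

Step 1: Identify the rate law: rate = k[cyclopropane]^1
Step 2: Substitute values: rate = 0.56 × (0.52)^1
Step 3: Calculate: rate = 0.56 × 0.52 = 0.2912 M/s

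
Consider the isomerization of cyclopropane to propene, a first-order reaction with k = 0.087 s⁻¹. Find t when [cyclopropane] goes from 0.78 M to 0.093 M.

24.44 s

Step 1: For first-order: t = ln([cyclopropane]₀/[cyclopropane])/k
Step 2: t = ln(0.78/0.093)/0.087
Step 3: t = ln(8.387)/0.087
Step 4: t = 2.127/0.087 = 24.44 s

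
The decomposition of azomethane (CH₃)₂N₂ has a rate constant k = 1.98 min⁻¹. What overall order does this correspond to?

first order (1)

Step 1: The units of k for an nth-order reaction are (concentration)^(1-n)·(time)⁻¹.
Step 2: Here k has units min⁻¹, so the concentration exponent is 0.
Step 3: 1 - n = 0 ⇒ n = 1. The reaction is first order.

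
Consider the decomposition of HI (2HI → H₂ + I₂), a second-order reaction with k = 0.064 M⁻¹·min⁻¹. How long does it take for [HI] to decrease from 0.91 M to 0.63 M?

7.631 min

Step 1: For second-order: t = (1/[HI] - 1/[HI]₀)/k
Step 2: t = (1/0.63 - 1/0.91)/0.064
Step 3: t = (1.587 - 1.099)/0.064
Step 4: t = 0.4884/0.064 = 7.631 min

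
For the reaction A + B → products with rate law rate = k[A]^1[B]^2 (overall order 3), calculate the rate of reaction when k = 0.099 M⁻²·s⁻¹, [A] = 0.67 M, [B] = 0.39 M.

0.01009 M/s

Step 1: The rate law is rate = k[A]^1[B]^2, overall order = 1+2 = 3
Step 2: Substitute values: rate = 0.099 × (0.67)^1 × (0.39)^2
Step 3: rate = 0.099 × 0.67 × 0.1521 = 0.0100888 M/s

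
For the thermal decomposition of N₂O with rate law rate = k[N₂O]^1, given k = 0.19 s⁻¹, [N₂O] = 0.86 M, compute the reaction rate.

0.1634 M/s

Step 1: Identify the rate law: rate = k[N₂O]^1
Step 2: Substitute values: rate = 0.19 × (0.86)^1
Step 3: Calculate: rate = 0.19 × 0.86 = 0.1634 M/s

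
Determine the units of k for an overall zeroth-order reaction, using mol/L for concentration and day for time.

mol/L·day⁻¹

Step 1: For overall order n, rate = k × (concentration)^n.
Step 2: Rate has units mol/L·day⁻¹; concentration term has units (mol/L)^0.
Step 3: k = rate / (concentration)^n, so units of k = (mol/L)^(1-0)·day⁻¹ = mol/L·day⁻¹.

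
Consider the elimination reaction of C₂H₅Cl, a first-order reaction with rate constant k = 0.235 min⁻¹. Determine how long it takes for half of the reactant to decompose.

2.95 min

Step 1: For a first-order reaction, t₁/₂ = ln(2)/k
Step 2: t₁/₂ = ln(2)/0.235
Step 3: t₁/₂ = 0.6931/0.235 = 2.95 min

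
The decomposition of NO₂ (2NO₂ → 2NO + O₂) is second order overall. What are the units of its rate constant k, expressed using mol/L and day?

(mol/L)⁻¹·day⁻¹

Step 1: For overall order n, rate = k × (concentration)^n.
Step 2: Rate has units mol/L·day⁻¹; concentration term has units (mol/L)^2.
Step 3: k = rate / (concentration)^n, so units of k = (mol/L)^(1-2)·day⁻¹ = (mol/L)⁻¹·day⁻¹.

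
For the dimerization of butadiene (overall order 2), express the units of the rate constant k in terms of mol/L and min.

(mol/L)⁻¹·min⁻¹

Step 1: For overall order n, rate = k × (concentration)^n.
Step 2: Rate has units mol/L·min⁻¹; concentration term has units (mol/L)^2.
Step 3: k = rate / (concentration)^n, so units of k = (mol/L)^(1-2)·min⁻¹ = (mol/L)⁻¹·min⁻¹.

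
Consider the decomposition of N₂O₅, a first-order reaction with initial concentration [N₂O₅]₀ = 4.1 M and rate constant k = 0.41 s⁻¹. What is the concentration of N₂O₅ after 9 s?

0.1024 M

Step 1: For a first-order reaction: [N₂O₅] = [N₂O₅]₀ × e^(-kt)
Step 2: [N₂O₅] = 4.1 × e^(-0.41 × 9)
Step 3: [N₂O₅] = 4.1 × e^(-3.69)
Step 4: [N₂O₅] = 4.1 × 0.024972 = 0.1024 M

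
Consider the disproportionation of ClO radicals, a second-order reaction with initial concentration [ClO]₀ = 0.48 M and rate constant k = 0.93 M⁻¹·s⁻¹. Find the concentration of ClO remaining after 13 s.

0.07056 M

Step 1: For a second-order reaction: 1/[ClO] = 1/[ClO]₀ + kt
Step 2: 1/[ClO] = 1/0.48 + 0.93 × 13
Step 3: 1/[ClO] = 2.083 + 12.09 = 14.17
Step 4: [ClO] = 1/14.17 = 0.07056 M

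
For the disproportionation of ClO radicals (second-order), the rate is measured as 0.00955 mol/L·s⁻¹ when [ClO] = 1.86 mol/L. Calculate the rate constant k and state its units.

0.00276 (mol/L)⁻¹·s⁻¹

Step 1: rate = k[ClO]^2, so k = rate / [ClO]^2.
Step 2: k = 0.00955 / (1.86)^2 = 0.00955 / 3.46.
Step 3: k = 0.00276 (mol/L)⁻¹·s⁻¹.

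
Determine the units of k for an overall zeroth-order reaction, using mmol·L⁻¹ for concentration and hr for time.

mmol·L⁻¹·hr⁻¹

Step 1: For overall order n, rate = k × (concentration)^n.
Step 2: Rate has units mmol·L⁻¹·hr⁻¹; concentration term has units (mmol·L⁻¹)^0.
Step 3: k = rate / (concentration)^n, so units of k = (mmol·L⁻¹)^(1-0)·hr⁻¹ = mmol·L⁻¹·hr⁻¹.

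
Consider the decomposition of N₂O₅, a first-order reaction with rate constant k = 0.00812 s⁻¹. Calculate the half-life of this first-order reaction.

85.36 s

Step 1: For a first-order reaction, t₁/₂ = ln(2)/k
Step 2: t₁/₂ = ln(2)/0.00812
Step 3: t₁/₂ = 0.6931/0.00812 = 85.36 s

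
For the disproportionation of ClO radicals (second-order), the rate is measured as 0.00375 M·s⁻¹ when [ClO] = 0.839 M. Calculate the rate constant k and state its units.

0.005327 M⁻¹·s⁻¹

Step 1: rate = k[ClO]^2, so k = rate / [ClO]^2.
Step 2: k = 0.00375 / (0.839)^2 = 0.00375 / 0.7039.
Step 3: k = 0.005327 M⁻¹·s⁻¹.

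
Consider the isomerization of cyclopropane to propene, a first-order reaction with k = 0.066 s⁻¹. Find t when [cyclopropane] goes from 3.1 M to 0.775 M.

21 s

Step 1: For first-order: t = ln([cyclopropane]₀/[cyclopropane])/k
Step 2: t = ln(3.1/0.775)/0.066
Step 3: t = ln(4)/0.066
Step 4: t = 1.386/0.066 = 21 s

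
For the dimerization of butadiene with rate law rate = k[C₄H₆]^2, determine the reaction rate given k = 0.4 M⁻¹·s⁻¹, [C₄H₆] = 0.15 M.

0.009 M/s

Step 1: Identify the rate law: rate = k[C₄H₆]^2
Step 2: Substitute values: rate = 0.4 × (0.15)^2
Step 3: Calculate: rate = 0.4 × 0.0225 = 0.009 M/s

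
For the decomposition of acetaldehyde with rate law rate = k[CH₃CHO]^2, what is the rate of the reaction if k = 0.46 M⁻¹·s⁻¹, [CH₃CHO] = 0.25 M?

0.02875 M/s

Step 1: Identify the rate law: rate = k[CH₃CHO]^2
Step 2: Substitute values: rate = 0.46 × (0.25)^2
Step 3: Calculate: rate = 0.46 × 0.0625 = 0.02875 M/s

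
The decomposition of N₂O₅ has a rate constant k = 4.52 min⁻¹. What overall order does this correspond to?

first order (1)

Step 1: The units of k for an nth-order reaction are (concentration)^(1-n)·(time)⁻¹.
Step 2: Here k has units min⁻¹, so the concentration exponent is 0.
Step 3: 1 - n = 0 ⇒ n = 1. The reaction is first order.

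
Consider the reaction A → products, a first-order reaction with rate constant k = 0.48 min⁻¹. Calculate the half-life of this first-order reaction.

1.444 min

Step 1: For a first-order reaction, t₁/₂ = ln(2)/k
Step 2: t₁/₂ = ln(2)/0.48
Step 3: t₁/₂ = 0.6931/0.48 = 1.444 min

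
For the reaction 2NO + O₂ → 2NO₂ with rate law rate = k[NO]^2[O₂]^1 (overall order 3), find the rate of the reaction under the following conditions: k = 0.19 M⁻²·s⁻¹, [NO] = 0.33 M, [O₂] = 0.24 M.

0.004966 M/s

Step 1: The rate law is rate = k[NO]^2[O₂]^1, overall order = 2+1 = 3
Step 2: Substitute values: rate = 0.19 × (0.33)^2 × (0.24)^1
Step 3: rate = 0.19 × 0.1089 × 0.24 = 0.00496584 M/s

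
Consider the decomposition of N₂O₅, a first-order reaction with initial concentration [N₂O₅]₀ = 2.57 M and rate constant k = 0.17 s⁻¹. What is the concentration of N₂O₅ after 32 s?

0.01115 M

Step 1: For a first-order reaction: [N₂O₅] = [N₂O₅]₀ × e^(-kt)
Step 2: [N₂O₅] = 2.57 × e^(-0.17 × 32)
Step 3: [N₂O₅] = 2.57 × e^(-5.44)
Step 4: [N₂O₅] = 2.57 × 0.00433948 = 0.01115 M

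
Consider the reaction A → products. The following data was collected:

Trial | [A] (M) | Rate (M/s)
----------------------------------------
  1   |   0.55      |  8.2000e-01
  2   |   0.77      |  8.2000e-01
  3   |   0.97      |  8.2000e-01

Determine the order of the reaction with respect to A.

zeroth order (0)

Step 1: Compare trials - when concentration changes, rate stays constant.
Step 2: rate₂/rate₁ = 8.2000e-01/8.2000e-01 = 1
Step 3: [A]₂/[A]₁ = 0.77/0.55 = 1.4
Step 4: Since rate ratio ≈ (conc ratio)^0, the reaction is zeroth order.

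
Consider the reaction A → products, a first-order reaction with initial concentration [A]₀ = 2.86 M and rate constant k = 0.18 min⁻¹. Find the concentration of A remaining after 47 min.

0.0006057 M

Step 1: For a first-order reaction: [A] = [A]₀ × e^(-kt)
Step 2: [A] = 2.86 × e^(-0.18 × 47)
Step 3: [A] = 2.86 × e^(-8.46)
Step 4: [A] = 2.86 × 0.000211772 = 0.0006057 M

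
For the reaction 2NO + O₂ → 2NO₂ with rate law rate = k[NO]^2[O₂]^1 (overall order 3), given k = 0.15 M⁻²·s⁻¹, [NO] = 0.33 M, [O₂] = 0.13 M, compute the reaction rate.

0.002124 M/s

Step 1: The rate law is rate = k[NO]^2[O₂]^1, overall order = 2+1 = 3
Step 2: Substitute values: rate = 0.15 × (0.33)^2 × (0.13)^1
Step 3: rate = 0.15 × 0.1089 × 0.13 = 0.00212355 M/s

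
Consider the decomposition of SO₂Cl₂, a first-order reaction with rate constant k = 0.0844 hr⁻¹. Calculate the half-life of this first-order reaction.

8.213 hr

Step 1: For a first-order reaction, t₁/₂ = ln(2)/k
Step 2: t₁/₂ = ln(2)/0.0844
Step 3: t₁/₂ = 0.6931/0.0844 = 8.213 hr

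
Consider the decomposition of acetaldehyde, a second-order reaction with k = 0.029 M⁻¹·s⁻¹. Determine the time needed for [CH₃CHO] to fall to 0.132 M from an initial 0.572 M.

200.9 s

Step 1: For second-order: t = (1/[CH₃CHO] - 1/[CH₃CHO]₀)/k
Step 2: t = (1/0.132 - 1/0.572)/0.029
Step 3: t = (7.576 - 1.748)/0.029
Step 4: t = 5.828/0.029 = 200.9 s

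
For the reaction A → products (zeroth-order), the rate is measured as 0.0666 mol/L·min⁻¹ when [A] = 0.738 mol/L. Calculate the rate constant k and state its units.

0.0666 mol/L·min⁻¹

Step 1: For a zeroth-order reaction, rate = k (independent of concentration).
Step 2: k = rate = 0.0666 mol/L·min⁻¹.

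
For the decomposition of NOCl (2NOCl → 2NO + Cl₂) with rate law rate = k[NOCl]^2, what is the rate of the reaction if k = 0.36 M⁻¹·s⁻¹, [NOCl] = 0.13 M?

0.006084 M/s

Step 1: Identify the rate law: rate = k[NOCl]^2
Step 2: Substitute values: rate = 0.36 × (0.13)^2
Step 3: Calculate: rate = 0.36 × 0.0169 = 0.006084 M/s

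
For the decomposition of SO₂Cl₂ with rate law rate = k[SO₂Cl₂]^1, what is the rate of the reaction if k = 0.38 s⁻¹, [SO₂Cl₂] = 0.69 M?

0.2622 M/s

Step 1: Identify the rate law: rate = k[SO₂Cl₂]^1
Step 2: Substitute values: rate = 0.38 × (0.69)^1
Step 3: Calculate: rate = 0.38 × 0.69 = 0.2622 M/s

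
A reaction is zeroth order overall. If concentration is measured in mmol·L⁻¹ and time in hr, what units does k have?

mmol·L⁻¹·hr⁻¹

Step 1: For overall order n, rate = k × (concentration)^n.
Step 2: Rate has units mmol·L⁻¹·hr⁻¹; concentration term has units (mmol·L⁻¹)^0.
Step 3: k = rate / (concentration)^n, so units of k = (mmol·L⁻¹)^(1-0)·hr⁻¹ = mmol·L⁻¹·hr⁻¹.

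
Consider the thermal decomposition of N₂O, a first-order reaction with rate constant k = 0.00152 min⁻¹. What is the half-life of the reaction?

456 min

Step 1: For a first-order reaction, t₁/₂ = ln(2)/k
Step 2: t₁/₂ = ln(2)/0.00152
Step 3: t₁/₂ = 0.6931/0.00152 = 456 min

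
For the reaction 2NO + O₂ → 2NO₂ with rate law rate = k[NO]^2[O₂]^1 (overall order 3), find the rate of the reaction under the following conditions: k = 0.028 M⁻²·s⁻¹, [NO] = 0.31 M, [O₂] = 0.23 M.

0.0006189 M/s

Step 1: The rate law is rate = k[NO]^2[O₂]^1, overall order = 2+1 = 3
Step 2: Substitute values: rate = 0.028 × (0.31)^2 × (0.23)^1
Step 3: rate = 0.028 × 0.0961 × 0.23 = 0.000618884 M/s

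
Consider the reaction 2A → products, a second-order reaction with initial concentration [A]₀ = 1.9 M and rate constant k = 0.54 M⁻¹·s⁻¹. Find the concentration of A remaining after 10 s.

0.1687 M

Step 1: For a second-order reaction: 1/[A] = 1/[A]₀ + kt
Step 2: 1/[A] = 1/1.9 + 0.54 × 10
Step 3: 1/[A] = 0.5263 + 5.4 = 5.926
Step 4: [A] = 1/5.926 = 0.1687 M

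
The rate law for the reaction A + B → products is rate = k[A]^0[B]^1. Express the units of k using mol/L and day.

day⁻¹

Step 1: Overall order = 0 + 1 = 1.
Step 2: rate has units mol/L·day⁻¹; [A]^0[B]^1 has units (mol/L)^1.
Step 3: k = rate/([A]^0[B]^1), so units of k = (mol/L)^(1-1)·day⁻¹ = day⁻¹.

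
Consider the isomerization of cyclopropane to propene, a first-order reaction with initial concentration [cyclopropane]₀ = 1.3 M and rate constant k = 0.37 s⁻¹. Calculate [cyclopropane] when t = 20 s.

0.0007946 M

Step 1: For a first-order reaction: [cyclopropane] = [cyclopropane]₀ × e^(-kt)
Step 2: [cyclopropane] = 1.3 × e^(-0.37 × 20)
Step 3: [cyclopropane] = 1.3 × e^(-7.4)
Step 4: [cyclopropane] = 1.3 × 0.000611253 = 0.0007946 M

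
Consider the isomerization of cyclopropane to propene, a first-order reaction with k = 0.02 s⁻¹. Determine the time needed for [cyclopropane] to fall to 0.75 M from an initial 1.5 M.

34.66 s

Step 1: For first-order: t = ln([cyclopropane]₀/[cyclopropane])/k
Step 2: t = ln(1.5/0.75)/0.02
Step 3: t = ln(2)/0.02
Step 4: t = 0.6931/0.02 = 34.66 s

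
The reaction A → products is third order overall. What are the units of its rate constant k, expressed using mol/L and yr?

(mol/L)⁻²·yr⁻¹

Step 1: For overall order n, rate = k × (concentration)^n.
Step 2: Rate has units mol/L·yr⁻¹; concentration term has units (mol/L)^3.
Step 3: k = rate / (concentration)^n, so units of k = (mol/L)^(1-3)·yr⁻¹ = (mol/L)⁻²·yr⁻¹.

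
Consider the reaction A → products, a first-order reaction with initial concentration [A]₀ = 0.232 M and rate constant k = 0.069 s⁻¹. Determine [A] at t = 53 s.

0.005988 M

Step 1: For a first-order reaction: [A] = [A]₀ × e^(-kt)
Step 2: [A] = 0.232 × e^(-0.069 × 53)
Step 3: [A] = 0.232 × e^(-3.657)
Step 4: [A] = 0.232 × 0.0258098 = 0.005988 M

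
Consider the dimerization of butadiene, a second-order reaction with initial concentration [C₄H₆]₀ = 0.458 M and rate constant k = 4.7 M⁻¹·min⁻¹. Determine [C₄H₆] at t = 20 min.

0.0104 M

Step 1: For a second-order reaction: 1/[C₄H₆] = 1/[C₄H₆]₀ + kt
Step 2: 1/[C₄H₆] = 1/0.458 + 4.7 × 20
Step 3: 1/[C₄H₆] = 2.183 + 94 = 96.18
Step 4: [C₄H₆] = 1/96.18 = 0.0104 M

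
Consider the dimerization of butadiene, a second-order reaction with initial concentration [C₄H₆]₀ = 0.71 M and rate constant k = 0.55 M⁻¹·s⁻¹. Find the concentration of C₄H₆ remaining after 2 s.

0.3987 M

Step 1: For a second-order reaction: 1/[C₄H₆] = 1/[C₄H₆]₀ + kt
Step 2: 1/[C₄H₆] = 1/0.71 + 0.55 × 2
Step 3: 1/[C₄H₆] = 1.408 + 1.1 = 2.508
Step 4: [C₄H₆] = 1/2.508 = 0.3987 M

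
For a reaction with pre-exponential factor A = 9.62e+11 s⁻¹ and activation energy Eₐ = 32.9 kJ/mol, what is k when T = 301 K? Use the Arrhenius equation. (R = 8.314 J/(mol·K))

1.88e+06 s⁻¹

Step 1: Use the Arrhenius equation: k = A × exp(-Eₐ/RT)
Step 2: Convert Eₐ to J/mol: 32.9 kJ/mol = 32900 J/mol
Step 3: Calculate the exponent: -Eₐ/(RT) = -32900/(8.314 × 301) = -13.14678
Step 4: k = 9.62e+11 × exp(-13.14678)
Step 5: k = 9.62e+11 × 1.95176e-06 = 1.8776e+06 s⁻¹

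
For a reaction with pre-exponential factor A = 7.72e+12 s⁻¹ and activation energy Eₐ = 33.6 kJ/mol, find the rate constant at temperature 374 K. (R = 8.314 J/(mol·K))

1.57e+08 s⁻¹

Step 1: Use the Arrhenius equation: k = A × exp(-Eₐ/RT)
Step 2: Convert Eₐ to J/mol: 33.6 kJ/mol = 33600 J/mol
Step 3: Calculate the exponent: -Eₐ/(RT) = -33600/(8.314 × 374) = -10.80582
Step 4: k = 7.72e+12 × exp(-10.80582)
Step 5: k = 7.72e+12 × 2.02811e-05 = 1.5657e+08 s⁻¹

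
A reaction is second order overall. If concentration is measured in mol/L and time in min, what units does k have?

(mol/L)⁻¹·min⁻¹

Step 1: For overall order n, rate = k × (concentration)^n.
Step 2: Rate has units mol/L·min⁻¹; concentration term has units (mol/L)^2.
Step 3: k = rate / (concentration)^n, so units of k = (mol/L)^(1-2)·min⁻¹ = (mol/L)⁻¹·min⁻¹.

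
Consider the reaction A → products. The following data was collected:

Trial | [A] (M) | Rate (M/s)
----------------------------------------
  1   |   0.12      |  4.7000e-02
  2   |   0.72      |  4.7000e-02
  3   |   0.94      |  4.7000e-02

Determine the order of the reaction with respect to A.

zeroth order (0)

Step 1: Compare trials - when concentration changes, rate stays constant.
Step 2: rate₂/rate₁ = 4.7000e-02/4.7000e-02 = 1
Step 3: [A]₂/[A]₁ = 0.72/0.12 = 6
Step 4: Since rate ratio ≈ (conc ratio)^0, the reaction is zeroth order.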